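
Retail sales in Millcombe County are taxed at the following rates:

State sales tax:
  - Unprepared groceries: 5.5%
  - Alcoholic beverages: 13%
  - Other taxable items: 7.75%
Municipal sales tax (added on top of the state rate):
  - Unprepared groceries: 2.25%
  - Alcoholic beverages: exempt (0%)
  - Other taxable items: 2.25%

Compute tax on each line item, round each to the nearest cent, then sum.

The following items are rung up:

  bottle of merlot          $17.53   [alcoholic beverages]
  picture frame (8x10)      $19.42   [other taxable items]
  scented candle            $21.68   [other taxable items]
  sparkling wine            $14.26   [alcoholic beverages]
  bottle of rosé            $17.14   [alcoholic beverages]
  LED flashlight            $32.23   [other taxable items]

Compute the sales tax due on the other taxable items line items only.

$7.33

Picture frame (8x10) $19.42: other taxable items → 7.75% + 2.25% municipal = 10% → $1.94
Scented candle $21.68: other taxable items → 7.75% + 2.25% municipal = 10% → $2.17
LED flashlight $32.23: other taxable items → 7.75% + 2.25% municipal = 10% → $3.22
Tax on other taxable items = $1.94 + $2.17 + $3.22 = $7.33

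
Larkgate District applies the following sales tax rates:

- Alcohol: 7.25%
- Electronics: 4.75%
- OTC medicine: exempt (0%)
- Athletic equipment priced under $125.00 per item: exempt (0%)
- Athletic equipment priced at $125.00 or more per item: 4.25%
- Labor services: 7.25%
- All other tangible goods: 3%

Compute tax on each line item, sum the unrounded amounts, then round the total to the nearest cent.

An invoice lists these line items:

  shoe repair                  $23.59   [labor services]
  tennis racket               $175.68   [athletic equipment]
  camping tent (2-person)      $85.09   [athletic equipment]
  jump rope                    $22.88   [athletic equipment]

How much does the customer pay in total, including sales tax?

$316.42

Shoe repair $23.59: labor services → 7.25% → $1.710275
Tennis racket $175.68: athletic equipment, $125.00 or more → 4.25% → $7.4664
Camping tent (2-person) $85.09: athletic equipment, under $125.00 → 0% → $0.00
Jump rope $22.88: athletic equipment, under $125.00 → 0% → $0.00
Subtotal = $307.24; unrounded tax = $9.176675 → $9.18; total due = $316.42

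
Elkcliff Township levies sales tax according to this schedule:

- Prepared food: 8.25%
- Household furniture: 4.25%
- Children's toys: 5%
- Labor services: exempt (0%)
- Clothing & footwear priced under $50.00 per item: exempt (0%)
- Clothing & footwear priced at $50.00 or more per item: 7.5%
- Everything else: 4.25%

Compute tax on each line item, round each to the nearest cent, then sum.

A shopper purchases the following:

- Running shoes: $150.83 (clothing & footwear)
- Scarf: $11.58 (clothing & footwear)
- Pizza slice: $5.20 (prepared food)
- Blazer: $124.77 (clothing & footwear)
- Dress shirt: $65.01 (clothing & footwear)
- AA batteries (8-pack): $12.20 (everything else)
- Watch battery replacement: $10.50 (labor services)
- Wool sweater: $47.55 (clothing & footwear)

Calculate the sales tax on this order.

$26.50

Running shoes $150.83: clothing & footwear, $50.00 or more → 7.5% → $11.31
Scarf $11.58: clothing & footwear, under $50.00 → 0% → $0.00
Pizza slice $5.20: prepared food → 8.25% → $0.43
Blazer $124.77: clothing & footwear, $50.00 or more → 7.5% → $9.36
Dress shirt $65.01: clothing & footwear, $50.00 or more → 7.5% → $4.88
AA batteries (8-pack) $12.20: everything else → 4.25% → $0.52
Watch battery replacement $10.50: labor services → 0% → $0.00
Wool sweater $47.55: clothing & footwear, under $50.00 → 0% → $0.00
Total tax = $11.31 + $0.43 + $9.36 + $4.88 + $0.52 = $26.50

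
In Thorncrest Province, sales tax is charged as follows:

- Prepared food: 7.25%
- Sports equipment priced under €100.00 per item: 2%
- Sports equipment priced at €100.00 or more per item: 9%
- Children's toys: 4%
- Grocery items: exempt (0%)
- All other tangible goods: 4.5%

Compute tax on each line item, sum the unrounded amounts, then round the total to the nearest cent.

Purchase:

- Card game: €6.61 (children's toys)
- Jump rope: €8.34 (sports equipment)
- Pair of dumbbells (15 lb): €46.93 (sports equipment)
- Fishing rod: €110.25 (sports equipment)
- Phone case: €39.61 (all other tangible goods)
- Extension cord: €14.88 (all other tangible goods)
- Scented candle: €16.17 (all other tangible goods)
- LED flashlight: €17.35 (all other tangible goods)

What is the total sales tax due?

€15.25

Card game €6.61: children's toys → 4% → €0.2644
Jump rope €8.34: sports equipment, under €100.00 → 2% → €0.1668
Pair of dumbbells (15 lb) €46.93: sports equipment, under €100.00 → 2% → €0.9386
Fishing rod €110.25: sports equipment, €100.00 or more → 9% → €9.9225
Phone case €39.61: all other tangible goods → 4.5% → €1.78245
Extension cord €14.88: all other tangible goods → 4.5% → €0.6696
Scented candle €16.17: all other tangible goods → 4.5% → €0.72765
LED flashlight €17.35: all other tangible goods → 4.5% → €0.78075
Unrounded tax sum = €15.25275 → €15.25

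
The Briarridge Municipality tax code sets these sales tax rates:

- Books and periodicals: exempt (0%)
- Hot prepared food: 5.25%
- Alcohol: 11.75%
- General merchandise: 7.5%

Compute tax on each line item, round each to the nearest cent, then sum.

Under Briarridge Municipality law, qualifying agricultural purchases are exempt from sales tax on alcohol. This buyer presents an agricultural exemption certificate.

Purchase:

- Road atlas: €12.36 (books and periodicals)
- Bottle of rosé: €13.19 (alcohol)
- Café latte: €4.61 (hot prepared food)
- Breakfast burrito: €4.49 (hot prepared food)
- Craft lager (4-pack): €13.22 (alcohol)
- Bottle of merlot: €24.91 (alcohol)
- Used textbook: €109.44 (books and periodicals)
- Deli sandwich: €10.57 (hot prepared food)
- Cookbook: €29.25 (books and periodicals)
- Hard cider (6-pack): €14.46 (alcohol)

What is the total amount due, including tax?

€237.53

Road atlas €12.36: books and periodicals → 0% → €0.00
Bottle of rosé €13.19: alcohol, buyer-exempt → 0% → €0.00
Café latte €4.61: hot prepared food → 5.25% → €0.24
Breakfast burrito €4.49: hot prepared food → 5.25% → €0.24
Craft lager (4-pack) €13.22: alcohol, buyer-exempt → 0% → €0.00
Bottle of merlot €24.91: alcohol, buyer-exempt → 0% → €0.00
Used textbook €109.44: books and periodicals → 0% → €0.00
Deli sandwich €10.57: hot prepared food → 5.25% → €0.55
Cookbook €29.25: books and periodicals → 0% → €0.00
Hard cider (6-pack) €14.46: alcohol, buyer-exempt → 0% → €0.00
Subtotal = €236.50; tax = €1.03; total due = €237.53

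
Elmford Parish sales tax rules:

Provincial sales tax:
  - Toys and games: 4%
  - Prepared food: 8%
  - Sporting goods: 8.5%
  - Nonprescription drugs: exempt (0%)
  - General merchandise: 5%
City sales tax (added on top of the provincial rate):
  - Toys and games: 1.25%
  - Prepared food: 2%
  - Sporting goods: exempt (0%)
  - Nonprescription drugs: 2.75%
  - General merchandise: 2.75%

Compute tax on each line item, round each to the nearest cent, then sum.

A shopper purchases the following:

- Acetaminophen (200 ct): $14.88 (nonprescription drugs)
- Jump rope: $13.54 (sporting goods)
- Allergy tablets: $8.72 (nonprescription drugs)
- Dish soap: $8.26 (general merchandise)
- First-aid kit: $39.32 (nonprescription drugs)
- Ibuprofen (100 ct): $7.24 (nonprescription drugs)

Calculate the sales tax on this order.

$3.72

Acetaminophen (200 ct) $14.88: nonprescription drugs → 0% + 2.75% city = 2.75% → $0.41
Jump rope $13.54: sporting goods → 8.5% + 0% city = 8.5% → $1.15
Allergy tablets $8.72: nonprescription drugs → 0% + 2.75% city = 2.75% → $0.24
Dish soap $8.26: general merchandise → 5% + 2.75% city = 7.75% → $0.64
First-aid kit $39.32: nonprescription drugs → 0% + 2.75% city = 2.75% → $1.08
Ibuprofen (100 ct) $7.24: nonprescription drugs → 0% + 2.75% city = 2.75% → $0.20
Total tax = $0.41 + $1.15 + $0.24 + $0.64 + $1.08 + $0.20 = $3.72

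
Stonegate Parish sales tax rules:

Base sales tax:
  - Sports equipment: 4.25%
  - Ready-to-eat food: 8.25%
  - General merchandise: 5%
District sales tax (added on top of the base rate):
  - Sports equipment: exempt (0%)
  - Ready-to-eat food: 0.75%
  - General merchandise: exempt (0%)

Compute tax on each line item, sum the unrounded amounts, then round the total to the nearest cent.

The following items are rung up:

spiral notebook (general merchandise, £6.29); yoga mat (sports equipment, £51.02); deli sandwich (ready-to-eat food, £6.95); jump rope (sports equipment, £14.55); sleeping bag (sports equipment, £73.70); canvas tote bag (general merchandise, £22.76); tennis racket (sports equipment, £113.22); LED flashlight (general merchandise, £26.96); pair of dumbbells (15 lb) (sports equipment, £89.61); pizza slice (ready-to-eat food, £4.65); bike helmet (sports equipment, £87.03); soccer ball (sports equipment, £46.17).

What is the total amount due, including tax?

Spiral notebook £6.29: general merchandise → 5% + 0% district = 5% → £0.3145
Yoga mat £51.02: sports equipment → 4.25% + 0% district = 4.25% → £2.16835
Deli sandwich £6.95: ready-to-eat food → 8.25% + 0.75% district = 9% → £0.6255
Jump rope £14.55: sports equipment → 4.25% + 0% district = 4.25% → £0.618375
Sleeping bag £73.70: sports equipment → 4.25% + 0% district = 4.25% → £3.13225
Canvas tote bag £22.76: general merchandise → 5% + 0% district = 5% → £1.138
Tennis racket £113.22: sports equipment → 4.25% + 0% district = 4.25% → £4.81185
LED flashlight £26.96: general merchandise → 5% + 0% district = 5% → £1.348
Pair of dumbbells (15 lb) £89.61: sports equipment → 4.25% + 0% district = 4.25% → £3.808425
Pizza slice £4.65: ready-to-eat food → 8.25% + 0.75% district = 9% → £0.4185
Bike helmet £87.03: sports equipment → 4.25% + 0% district = 4.25% → £3.698775
Soccer ball £46.17: sports equipment → 4.25% + 0% district = 4.25% → £1.962225
Subtotal = £542.91; unrounded tax = £24.04475 → £24.04; total due = £566.95

£566.95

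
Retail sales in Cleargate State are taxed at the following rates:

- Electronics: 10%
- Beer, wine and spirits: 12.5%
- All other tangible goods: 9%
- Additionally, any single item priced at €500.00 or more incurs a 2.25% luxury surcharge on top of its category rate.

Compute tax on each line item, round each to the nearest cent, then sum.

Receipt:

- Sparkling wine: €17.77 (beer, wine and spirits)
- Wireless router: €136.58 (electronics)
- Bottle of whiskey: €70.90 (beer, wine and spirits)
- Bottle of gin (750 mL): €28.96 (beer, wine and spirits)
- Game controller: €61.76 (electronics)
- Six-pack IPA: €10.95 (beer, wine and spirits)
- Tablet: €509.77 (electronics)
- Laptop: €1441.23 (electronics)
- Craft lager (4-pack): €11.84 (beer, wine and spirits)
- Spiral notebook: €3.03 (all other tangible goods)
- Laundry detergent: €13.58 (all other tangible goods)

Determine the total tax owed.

Sparkling wine €17.77: beer, wine and spirits → 12.5% → €2.22
Wireless router €136.58: electronics → 10% → €13.66
Bottle of whiskey €70.90: beer, wine and spirits → 12.5% → €8.86
Bottle of gin (750 mL) €28.96: beer, wine and spirits → 12.5% → €3.62
Game controller €61.76: electronics → 10% → €6.18
Six-pack IPA €10.95: beer, wine and spirits → 12.5% → €1.37
Tablet €509.77: electronics → 10% + 2.25% surcharge = 12.25% → €62.45
Laptop €1441.23: electronics → 10% + 2.25% surcharge = 12.25% → €176.55
Craft lager (4-pack) €11.84: beer, wine and spirits → 12.5% → €1.48
Spiral notebook €3.03: all other tangible goods → 9% → €0.27
Laundry detergent €13.58: all other tangible goods → 9% → €1.22
Total tax = €2.22 + €13.66 + €8.86 + €3.62 + €6.18 + €1.37 + €62.45 + €176.55 + €1.48 + €0.27 + €1.22 = €277.88

€277.88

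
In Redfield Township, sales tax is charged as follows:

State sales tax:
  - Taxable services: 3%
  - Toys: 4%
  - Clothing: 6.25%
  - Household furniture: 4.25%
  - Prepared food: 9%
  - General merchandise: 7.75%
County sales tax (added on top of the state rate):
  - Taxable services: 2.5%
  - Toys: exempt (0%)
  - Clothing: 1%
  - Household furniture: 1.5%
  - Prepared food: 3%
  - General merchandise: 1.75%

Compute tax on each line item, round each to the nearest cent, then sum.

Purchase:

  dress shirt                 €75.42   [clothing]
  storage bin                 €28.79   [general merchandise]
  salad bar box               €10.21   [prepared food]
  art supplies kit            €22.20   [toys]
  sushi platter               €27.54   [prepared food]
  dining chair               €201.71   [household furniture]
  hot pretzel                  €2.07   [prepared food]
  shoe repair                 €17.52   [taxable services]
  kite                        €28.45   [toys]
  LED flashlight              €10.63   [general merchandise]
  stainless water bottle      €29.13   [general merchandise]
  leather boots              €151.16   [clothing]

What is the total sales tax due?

€42.32

Dress shirt €75.42: clothing → 6.25% + 1% county = 7.25% → €5.47
Storage bin €28.79: general merchandise → 7.75% + 1.75% county = 9.5% → €2.74
Salad bar box €10.21: prepared food → 9% + 3% county = 12% → €1.23
Art supplies kit €22.20: toys → 4% + 0% county = 4% → €0.89
Sushi platter €27.54: prepared food → 9% + 3% county = 12% → €3.30
Dining chair €201.71: household furniture → 4.25% + 1.5% county = 5.75% → €11.60
Hot pretzel €2.07: prepared food → 9% + 3% county = 12% → €0.25
Shoe repair €17.52: taxable services → 3% + 2.5% county = 5.5% → €0.96
Kite €28.45: toys → 4% + 0% county = 4% → €1.14
LED flashlight €10.63: general merchandise → 7.75% + 1.75% county = 9.5% → €1.01
Stainless water bottle €29.13: general merchandise → 7.75% + 1.75% county = 9.5% → €2.77
Leather boots €151.16: clothing → 6.25% + 1% county = 7.25% → €10.96
Total tax = €5.47 + €2.74 + €1.23 + €0.89 + €3.30 + €11.60 + €0.25 + €0.96 + €1.14 + €1.01 + €2.77 + €10.96 = €42.32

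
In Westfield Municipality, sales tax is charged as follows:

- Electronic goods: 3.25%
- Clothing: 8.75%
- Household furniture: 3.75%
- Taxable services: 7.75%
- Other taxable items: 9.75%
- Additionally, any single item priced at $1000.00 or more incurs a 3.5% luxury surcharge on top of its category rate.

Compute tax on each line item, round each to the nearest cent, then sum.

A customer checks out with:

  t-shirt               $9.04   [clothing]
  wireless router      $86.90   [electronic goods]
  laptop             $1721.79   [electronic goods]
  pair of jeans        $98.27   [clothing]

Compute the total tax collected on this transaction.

$128.43

T-shirt $9.04: clothing → 8.75% → $0.79
Wireless router $86.90: electronic goods → 3.25% → $2.82
Laptop $1721.79: electronic goods → 3.25% + 3.5% surcharge = 6.75% → $116.22
Pair of jeans $98.27: clothing → 8.75% → $8.60
Total tax = $0.79 + $2.82 + $116.22 + $8.60 = $128.43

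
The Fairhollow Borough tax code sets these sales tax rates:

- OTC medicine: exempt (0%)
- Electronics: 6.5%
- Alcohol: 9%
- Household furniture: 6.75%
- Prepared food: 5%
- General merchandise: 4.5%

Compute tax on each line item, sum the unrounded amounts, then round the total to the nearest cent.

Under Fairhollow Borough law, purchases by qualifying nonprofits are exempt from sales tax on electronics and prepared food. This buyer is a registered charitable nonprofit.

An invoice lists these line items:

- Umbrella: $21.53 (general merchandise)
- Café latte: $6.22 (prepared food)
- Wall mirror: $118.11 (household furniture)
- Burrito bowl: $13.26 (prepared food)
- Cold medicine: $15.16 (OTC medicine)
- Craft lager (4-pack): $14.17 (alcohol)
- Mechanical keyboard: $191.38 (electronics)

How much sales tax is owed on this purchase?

Umbrella $21.53: general merchandise → 4.5% → $0.96885
Café latte $6.22: prepared food, buyer-exempt → 0% → $0.00
Wall mirror $118.11: household furniture → 6.75% → $7.972425
Burrito bowl $13.26: prepared food, buyer-exempt → 0% → $0.00
Cold medicine $15.16: OTC medicine → 0% → $0.00
Craft lager (4-pack) $14.17: alcohol → 9% → $1.2753
Mechanical keyboard $191.38: electronics, buyer-exempt → 0% → $0.00
Unrounded tax sum = $10.216575 → $10.22

$10.22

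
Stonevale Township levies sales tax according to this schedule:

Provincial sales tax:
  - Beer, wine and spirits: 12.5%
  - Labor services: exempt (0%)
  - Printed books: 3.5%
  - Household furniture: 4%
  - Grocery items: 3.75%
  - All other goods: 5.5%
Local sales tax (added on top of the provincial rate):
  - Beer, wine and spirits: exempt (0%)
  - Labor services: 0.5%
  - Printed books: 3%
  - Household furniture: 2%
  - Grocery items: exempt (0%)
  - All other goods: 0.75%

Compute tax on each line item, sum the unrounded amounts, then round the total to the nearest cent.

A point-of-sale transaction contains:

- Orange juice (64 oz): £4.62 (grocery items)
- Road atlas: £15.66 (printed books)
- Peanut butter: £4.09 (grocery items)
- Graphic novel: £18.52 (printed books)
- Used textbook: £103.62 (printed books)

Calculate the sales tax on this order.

£9.28

Orange juice (64 oz) £4.62: grocery items → 3.75% + 0% local = 3.75% → £0.17325
Road atlas £15.66: printed books → 3.5% + 3% local = 6.5% → £1.0179
Peanut butter £4.09: grocery items → 3.75% + 0% local = 3.75% → £0.153375
Graphic novel £18.52: printed books → 3.5% + 3% local = 6.5% → £1.2038
Used textbook £103.62: printed books → 3.5% + 3% local = 6.5% → £6.7353
Unrounded tax sum = £9.283625 → £9.28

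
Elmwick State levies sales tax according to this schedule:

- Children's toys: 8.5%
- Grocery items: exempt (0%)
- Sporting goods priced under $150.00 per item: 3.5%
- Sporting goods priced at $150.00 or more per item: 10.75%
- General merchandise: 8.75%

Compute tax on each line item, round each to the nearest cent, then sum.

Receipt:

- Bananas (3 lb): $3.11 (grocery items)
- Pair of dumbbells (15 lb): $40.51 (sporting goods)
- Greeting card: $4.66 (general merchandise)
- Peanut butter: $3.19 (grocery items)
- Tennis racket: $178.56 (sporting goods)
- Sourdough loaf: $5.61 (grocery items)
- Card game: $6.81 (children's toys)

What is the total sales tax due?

$21.61

Bananas (3 lb) $3.11: grocery items → 0% → $0.00
Pair of dumbbells (15 lb) $40.51: sporting goods, under $150.00 → 3.5% → $1.42
Greeting card $4.66: general merchandise → 8.75% → $0.41
Peanut butter $3.19: grocery items → 0% → $0.00
Tennis racket $178.56: sporting goods, $150.00 or more → 10.75% → $19.20
Sourdough loaf $5.61: grocery items → 0% → $0.00
Card game $6.81: children's toys → 8.5% → $0.58
Total tax = $1.42 + $0.41 + $19.20 + $0.58 = $21.61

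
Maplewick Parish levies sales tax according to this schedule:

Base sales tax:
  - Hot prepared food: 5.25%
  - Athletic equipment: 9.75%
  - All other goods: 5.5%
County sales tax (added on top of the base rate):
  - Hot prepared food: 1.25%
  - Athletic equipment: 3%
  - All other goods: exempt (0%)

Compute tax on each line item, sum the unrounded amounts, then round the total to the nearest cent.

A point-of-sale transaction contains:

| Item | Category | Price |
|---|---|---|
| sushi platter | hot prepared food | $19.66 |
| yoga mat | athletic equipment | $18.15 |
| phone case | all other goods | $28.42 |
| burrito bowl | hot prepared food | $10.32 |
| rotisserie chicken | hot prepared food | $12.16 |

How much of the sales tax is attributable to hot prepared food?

Sushi platter $19.66: hot prepared food → 5.25% + 1.25% county = 6.5% → $1.2779
Burrito bowl $10.32: hot prepared food → 5.25% + 1.25% county = 6.5% → $0.6708
Rotisserie chicken $12.16: hot prepared food → 5.25% + 1.25% county = 6.5% → $0.7904
Tax on hot prepared food: unrounded sum = $2.7391 → $2.74

$2.74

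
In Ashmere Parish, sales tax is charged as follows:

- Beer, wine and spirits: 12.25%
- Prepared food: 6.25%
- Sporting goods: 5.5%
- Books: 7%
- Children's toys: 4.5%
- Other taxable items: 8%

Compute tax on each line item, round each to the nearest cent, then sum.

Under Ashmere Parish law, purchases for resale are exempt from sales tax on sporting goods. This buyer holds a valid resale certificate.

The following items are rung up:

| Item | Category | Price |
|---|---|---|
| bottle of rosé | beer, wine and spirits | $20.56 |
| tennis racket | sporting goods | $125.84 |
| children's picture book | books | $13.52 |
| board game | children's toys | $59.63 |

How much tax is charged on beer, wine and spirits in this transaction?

$2.52

Bottle of rosé $20.56: beer, wine and spirits → 12.25% → $2.52
Tax on beer, wine and spirits = $2.52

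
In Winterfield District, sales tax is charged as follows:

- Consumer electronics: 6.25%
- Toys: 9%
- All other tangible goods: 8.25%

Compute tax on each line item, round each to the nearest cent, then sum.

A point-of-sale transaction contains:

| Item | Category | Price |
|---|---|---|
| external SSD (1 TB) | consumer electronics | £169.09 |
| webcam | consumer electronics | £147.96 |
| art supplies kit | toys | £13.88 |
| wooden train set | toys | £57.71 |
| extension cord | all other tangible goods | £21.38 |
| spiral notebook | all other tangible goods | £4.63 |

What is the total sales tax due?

External SSD (1 TB) £169.09: consumer electronics → 6.25% → £10.57
Webcam £147.96: consumer electronics → 6.25% → £9.25
Art supplies kit £13.88: toys → 9% → £1.25
Wooden train set £57.71: toys → 9% → £5.19
Extension cord £21.38: all other tangible goods → 8.25% → £1.76
Spiral notebook £4.63: all other tangible goods → 8.25% → £0.38
Total tax = £10.57 + £9.25 + £1.25 + £5.19 + £1.76 + £0.38 = £28.40

£28.40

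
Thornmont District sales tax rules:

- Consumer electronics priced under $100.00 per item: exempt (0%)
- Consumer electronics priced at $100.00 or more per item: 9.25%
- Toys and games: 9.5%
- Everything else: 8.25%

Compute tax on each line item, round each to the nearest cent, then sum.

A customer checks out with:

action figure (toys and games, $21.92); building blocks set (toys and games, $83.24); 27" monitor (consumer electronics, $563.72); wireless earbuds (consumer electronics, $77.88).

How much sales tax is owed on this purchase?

Action figure $21.92: toys and games → 9.5% → $2.08
Building blocks set $83.24: toys and games → 9.5% → $7.91
27" monitor $563.72: consumer electronics, $100.00 or more → 9.25% → $52.14
Wireless earbuds $77.88: consumer electronics, under $100.00 → 0% → $0.00
Total tax = $2.08 + $7.91 + $52.14 = $62.13

$62.13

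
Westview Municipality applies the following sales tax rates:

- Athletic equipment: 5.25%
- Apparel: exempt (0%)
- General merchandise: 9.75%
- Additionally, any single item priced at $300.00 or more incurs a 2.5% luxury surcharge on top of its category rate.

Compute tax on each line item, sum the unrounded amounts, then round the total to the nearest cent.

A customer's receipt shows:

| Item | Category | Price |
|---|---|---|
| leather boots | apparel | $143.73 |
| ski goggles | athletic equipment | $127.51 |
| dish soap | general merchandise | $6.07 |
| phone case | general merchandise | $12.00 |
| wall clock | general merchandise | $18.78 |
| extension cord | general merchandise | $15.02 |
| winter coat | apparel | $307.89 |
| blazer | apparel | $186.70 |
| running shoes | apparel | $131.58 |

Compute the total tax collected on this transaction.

Leather boots $143.73: apparel → 0% → $0.00
Ski goggles $127.51: athletic equipment → 5.25% → $6.694275
Dish soap $6.07: general merchandise → 9.75% → $0.591825
Phone case $12.00: general merchandise → 9.75% → $1.17
Wall clock $18.78: general merchandise → 9.75% → $1.83105
Extension cord $15.02: general merchandise → 9.75% → $1.46445
Winter coat $307.89: apparel → 0% + 2.5% surcharge = 2.5% → $7.69725
Blazer $186.70: apparel → 0% → $0.00
Running shoes $131.58: apparel → 0% → $0.00
Unrounded tax sum = $19.44885 → $19.45

$19.45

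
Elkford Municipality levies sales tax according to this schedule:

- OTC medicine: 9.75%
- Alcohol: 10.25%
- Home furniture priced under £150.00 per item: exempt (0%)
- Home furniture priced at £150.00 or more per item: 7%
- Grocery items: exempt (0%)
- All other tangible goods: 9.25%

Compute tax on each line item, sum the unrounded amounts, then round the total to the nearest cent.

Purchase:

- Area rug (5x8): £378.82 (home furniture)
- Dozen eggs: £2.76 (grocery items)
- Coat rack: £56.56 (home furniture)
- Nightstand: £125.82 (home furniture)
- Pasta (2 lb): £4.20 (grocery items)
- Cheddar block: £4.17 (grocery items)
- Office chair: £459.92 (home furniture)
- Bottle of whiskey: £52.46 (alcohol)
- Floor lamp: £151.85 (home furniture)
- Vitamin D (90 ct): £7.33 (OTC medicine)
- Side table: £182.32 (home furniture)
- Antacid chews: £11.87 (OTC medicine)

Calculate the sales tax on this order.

£89.35

Area rug (5x8) £378.82: home furniture, £150.00 or more → 7% → £26.5174
Dozen eggs £2.76: grocery items → 0% → £0.00
Coat rack £56.56: home furniture, under £150.00 → 0% → £0.00
Nightstand £125.82: home furniture, under £150.00 → 0% → £0.00
Pasta (2 lb) £4.20: grocery items → 0% → £0.00
Cheddar block £4.17: grocery items → 0% → £0.00
Office chair £459.92: home furniture, £150.00 or more → 7% → £32.1944
Bottle of whiskey £52.46: alcohol → 10.25% → £5.37715
Floor lamp £151.85: home furniture, £150.00 or more → 7% → £10.6295
Vitamin D (90 ct) £7.33: OTC medicine → 9.75% → £0.714675
Side table £182.32: home furniture, £150.00 or more → 7% → £12.7624
Antacid chews £11.87: OTC medicine → 9.75% → £1.157325
Unrounded tax sum = £89.35285 → £89.35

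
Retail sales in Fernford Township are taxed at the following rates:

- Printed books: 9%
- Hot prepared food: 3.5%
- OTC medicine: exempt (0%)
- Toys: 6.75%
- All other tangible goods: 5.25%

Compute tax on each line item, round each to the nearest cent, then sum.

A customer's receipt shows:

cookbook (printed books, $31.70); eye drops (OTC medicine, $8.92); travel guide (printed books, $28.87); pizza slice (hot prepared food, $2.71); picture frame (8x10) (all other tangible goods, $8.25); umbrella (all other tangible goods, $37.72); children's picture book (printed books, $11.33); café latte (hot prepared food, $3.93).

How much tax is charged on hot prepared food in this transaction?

Pizza slice $2.71: hot prepared food → 3.5% → $0.09
Café latte $3.93: hot prepared food → 3.5% → $0.14
Tax on hot prepared food = $0.09 + $0.14 = $0.23

$0.23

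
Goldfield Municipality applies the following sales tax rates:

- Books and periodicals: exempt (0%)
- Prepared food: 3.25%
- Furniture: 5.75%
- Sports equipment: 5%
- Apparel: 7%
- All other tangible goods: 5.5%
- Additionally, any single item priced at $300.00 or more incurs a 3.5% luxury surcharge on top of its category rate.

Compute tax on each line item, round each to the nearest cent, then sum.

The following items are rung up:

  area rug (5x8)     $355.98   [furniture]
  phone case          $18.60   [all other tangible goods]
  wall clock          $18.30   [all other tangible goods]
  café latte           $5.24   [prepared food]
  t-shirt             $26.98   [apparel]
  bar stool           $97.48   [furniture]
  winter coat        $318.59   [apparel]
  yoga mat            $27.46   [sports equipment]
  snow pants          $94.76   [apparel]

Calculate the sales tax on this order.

$84.08

Area rug (5x8) $355.98: furniture → 5.75% + 3.5% surcharge = 9.25% → $32.93
Phone case $18.60: all other tangible goods → 5.5% → $1.02
Wall clock $18.30: all other tangible goods → 5.5% → $1.01
Café latte $5.24: prepared food → 3.25% → $0.17
T-shirt $26.98: apparel → 7% → $1.89
Bar stool $97.48: furniture → 5.75% → $5.61
Winter coat $318.59: apparel → 7% + 3.5% surcharge = 10.5% → $33.45
Yoga mat $27.46: sports equipment → 5% → $1.37
Snow pants $94.76: apparel → 7% → $6.63
Total tax = $32.93 + $1.02 + $1.01 + $0.17 + $1.89 + $5.61 + $33.45 + $1.37 + $6.63 = $84.08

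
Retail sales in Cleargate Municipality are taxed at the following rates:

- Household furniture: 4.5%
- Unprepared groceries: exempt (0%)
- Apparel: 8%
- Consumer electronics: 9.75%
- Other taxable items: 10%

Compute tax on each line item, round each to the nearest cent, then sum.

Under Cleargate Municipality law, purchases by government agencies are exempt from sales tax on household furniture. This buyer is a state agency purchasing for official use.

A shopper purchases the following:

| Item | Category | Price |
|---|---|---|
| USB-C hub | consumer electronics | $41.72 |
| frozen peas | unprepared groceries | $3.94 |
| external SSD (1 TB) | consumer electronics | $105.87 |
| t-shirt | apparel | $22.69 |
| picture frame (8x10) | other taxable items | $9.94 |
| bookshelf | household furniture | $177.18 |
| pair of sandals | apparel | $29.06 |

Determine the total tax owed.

USB-C hub $41.72: consumer electronics → 9.75% → $4.07
Frozen peas $3.94: unprepared groceries → 0% → $0.00
External SSD (1 TB) $105.87: consumer electronics → 9.75% → $10.32
T-shirt $22.69: apparel → 8% → $1.82
Picture frame (8x10) $9.94: other taxable items → 10% → $0.99
Bookshelf $177.18: household furniture, buyer-exempt → 0% → $0.00
Pair of sandals $29.06: apparel → 8% → $2.32
Total tax = $4.07 + $10.32 + $1.82 + $0.99 + $2.32 = $19.52

$19.52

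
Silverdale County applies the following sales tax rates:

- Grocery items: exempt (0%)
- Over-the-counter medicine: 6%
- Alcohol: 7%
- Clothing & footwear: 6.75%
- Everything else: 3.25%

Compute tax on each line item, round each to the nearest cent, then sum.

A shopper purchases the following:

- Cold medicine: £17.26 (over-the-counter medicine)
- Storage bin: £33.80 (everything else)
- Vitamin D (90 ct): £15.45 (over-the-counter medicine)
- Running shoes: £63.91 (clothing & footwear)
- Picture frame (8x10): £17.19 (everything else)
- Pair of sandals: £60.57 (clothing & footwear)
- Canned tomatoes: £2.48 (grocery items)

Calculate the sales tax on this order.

£12.03

Cold medicine £17.26: over-the-counter medicine → 6% → £1.04
Storage bin £33.80: everything else → 3.25% → £1.10
Vitamin D (90 ct) £15.45: over-the-counter medicine → 6% → £0.93
Running shoes £63.91: clothing & footwear → 6.75% → £4.31
Picture frame (8x10) £17.19: everything else → 3.25% → £0.56
Pair of sandals £60.57: clothing & footwear → 6.75% → £4.09
Canned tomatoes £2.48: grocery items → 0% → £0.00
Total tax = £1.04 + £1.10 + £0.93 + £4.31 + £0.56 + £4.09 = £12.03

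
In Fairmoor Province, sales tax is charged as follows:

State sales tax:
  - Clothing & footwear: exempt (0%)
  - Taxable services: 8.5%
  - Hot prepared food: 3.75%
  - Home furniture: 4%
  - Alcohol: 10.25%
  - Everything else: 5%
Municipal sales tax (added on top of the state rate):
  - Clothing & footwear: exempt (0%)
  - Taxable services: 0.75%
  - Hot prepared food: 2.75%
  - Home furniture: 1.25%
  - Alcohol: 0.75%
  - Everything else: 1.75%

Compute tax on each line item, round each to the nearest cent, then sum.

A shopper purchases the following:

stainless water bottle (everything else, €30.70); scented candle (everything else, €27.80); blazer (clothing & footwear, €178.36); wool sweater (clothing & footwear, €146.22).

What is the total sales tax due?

€3.95

Stainless water bottle €30.70: everything else → 5% + 1.75% municipal = 6.75% → €2.07
Scented candle €27.80: everything else → 5% + 1.75% municipal = 6.75% → €1.88
Blazer €178.36: clothing & footwear → 0% + 0% municipal = 0% → €0.00
Wool sweater €146.22: clothing & footwear → 0% + 0% municipal = 0% → €0.00
Total tax = €2.07 + €1.88 = €3.95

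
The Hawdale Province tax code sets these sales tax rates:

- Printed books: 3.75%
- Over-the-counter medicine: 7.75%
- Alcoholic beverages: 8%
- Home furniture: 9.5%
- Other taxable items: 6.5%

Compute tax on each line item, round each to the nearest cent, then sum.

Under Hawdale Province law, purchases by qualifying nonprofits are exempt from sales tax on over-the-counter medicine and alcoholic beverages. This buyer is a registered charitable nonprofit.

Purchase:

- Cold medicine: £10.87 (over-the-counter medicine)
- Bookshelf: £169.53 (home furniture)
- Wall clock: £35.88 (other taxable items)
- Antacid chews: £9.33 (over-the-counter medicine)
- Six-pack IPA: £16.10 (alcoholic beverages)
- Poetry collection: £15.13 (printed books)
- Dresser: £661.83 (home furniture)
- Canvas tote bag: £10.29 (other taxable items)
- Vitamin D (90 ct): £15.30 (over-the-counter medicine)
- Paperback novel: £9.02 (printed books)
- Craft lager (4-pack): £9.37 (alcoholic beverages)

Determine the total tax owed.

£82.89

Cold medicine £10.87: over-the-counter medicine, buyer-exempt → 0% → £0.00
Bookshelf £169.53: home furniture → 9.5% → £16.11
Wall clock £35.88: other taxable items → 6.5% → £2.33
Antacid chews £9.33: over-the-counter medicine, buyer-exempt → 0% → £0.00
Six-pack IPA £16.10: alcoholic beverages, buyer-exempt → 0% → £0.00
Poetry collection £15.13: printed books → 3.75% → £0.57
Dresser £661.83: home furniture → 9.5% → £62.87
Canvas tote bag £10.29: other taxable items → 6.5% → £0.67
Vitamin D (90 ct) £15.30: over-the-counter medicine, buyer-exempt → 0% → £0.00
Paperback novel £9.02: printed books → 3.75% → £0.34
Craft lager (4-pack) £9.37: alcoholic beverages, buyer-exempt → 0% → £0.00
Total tax = £16.11 + £2.33 + £0.57 + £62.87 + £0.67 + £0.34 = £82.89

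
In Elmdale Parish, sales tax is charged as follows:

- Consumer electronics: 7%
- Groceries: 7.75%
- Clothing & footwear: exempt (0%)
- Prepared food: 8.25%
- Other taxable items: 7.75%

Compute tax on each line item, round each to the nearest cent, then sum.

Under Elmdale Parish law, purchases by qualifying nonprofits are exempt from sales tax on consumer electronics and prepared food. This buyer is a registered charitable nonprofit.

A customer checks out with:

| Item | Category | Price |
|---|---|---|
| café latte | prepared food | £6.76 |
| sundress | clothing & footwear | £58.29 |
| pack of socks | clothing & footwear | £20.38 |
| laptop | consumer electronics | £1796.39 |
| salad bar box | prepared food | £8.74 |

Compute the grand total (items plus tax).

Café latte £6.76: prepared food, buyer-exempt → 0% → £0.00
Sundress £58.29: clothing & footwear → 0% → £0.00
Pack of socks £20.38: clothing & footwear → 0% → £0.00
Laptop £1796.39: consumer electronics, buyer-exempt → 0% → £0.00
Salad bar box £8.74: prepared food, buyer-exempt → 0% → £0.00
Subtotal = £1890.56; tax = £0.00; total due = £1890.56

£1890.56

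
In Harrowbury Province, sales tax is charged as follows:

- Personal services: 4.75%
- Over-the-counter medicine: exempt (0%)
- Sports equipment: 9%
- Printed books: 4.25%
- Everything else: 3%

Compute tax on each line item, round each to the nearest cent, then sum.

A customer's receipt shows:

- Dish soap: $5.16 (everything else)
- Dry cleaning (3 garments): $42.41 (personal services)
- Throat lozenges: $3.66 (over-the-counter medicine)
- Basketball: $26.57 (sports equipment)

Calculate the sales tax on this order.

$4.55

Dish soap $5.16: everything else → 3% → $0.15
Dry cleaning (3 garments) $42.41: personal services → 4.75% → $2.01
Throat lozenges $3.66: over-the-counter medicine → 0% → $0.00
Basketball $26.57: sports equipment → 9% → $2.39
Total tax = $0.15 + $2.01 + $2.39 = $4.55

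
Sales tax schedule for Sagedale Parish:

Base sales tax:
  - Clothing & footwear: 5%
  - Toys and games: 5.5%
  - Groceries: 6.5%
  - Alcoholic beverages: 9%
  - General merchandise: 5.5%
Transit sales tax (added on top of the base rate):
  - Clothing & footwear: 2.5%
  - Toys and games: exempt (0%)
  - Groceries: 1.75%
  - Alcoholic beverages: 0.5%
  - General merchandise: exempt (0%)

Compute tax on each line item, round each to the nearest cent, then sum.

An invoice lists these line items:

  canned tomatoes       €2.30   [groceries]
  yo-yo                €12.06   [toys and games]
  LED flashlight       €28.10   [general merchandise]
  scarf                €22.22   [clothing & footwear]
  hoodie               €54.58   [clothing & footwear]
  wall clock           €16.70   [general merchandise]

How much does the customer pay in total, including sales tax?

€145.04

Canned tomatoes €2.30: groceries → 6.5% + 1.75% transit = 8.25% → €0.19
Yo-yo €12.06: toys and games → 5.5% + 0% transit = 5.5% → €0.66
LED flashlight €28.10: general merchandise → 5.5% + 0% transit = 5.5% → €1.55
Scarf €22.22: clothing & footwear → 5% + 2.5% transit = 7.5% → €1.67
Hoodie €54.58: clothing & footwear → 5% + 2.5% transit = 7.5% → €4.09
Wall clock €16.70: general merchandise → 5.5% + 0% transit = 5.5% → €0.92
Subtotal = €135.96; tax = €9.08; total due = €145.04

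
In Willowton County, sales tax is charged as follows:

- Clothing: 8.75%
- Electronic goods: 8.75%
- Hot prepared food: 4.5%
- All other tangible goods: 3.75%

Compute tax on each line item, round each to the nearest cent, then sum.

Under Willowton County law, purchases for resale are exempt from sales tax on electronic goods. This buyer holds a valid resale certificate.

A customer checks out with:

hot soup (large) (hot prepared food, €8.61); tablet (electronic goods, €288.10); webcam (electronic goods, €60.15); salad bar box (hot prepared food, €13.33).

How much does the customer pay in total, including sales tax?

Hot soup (large) €8.61: hot prepared food → 4.5% → €0.39
Tablet €288.10: electronic goods, buyer-exempt → 0% → €0.00
Webcam €60.15: electronic goods, buyer-exempt → 0% → €0.00
Salad bar box €13.33: hot prepared food → 4.5% → €0.60
Subtotal = €370.19; tax = €0.99; total due = €371.18

€371.18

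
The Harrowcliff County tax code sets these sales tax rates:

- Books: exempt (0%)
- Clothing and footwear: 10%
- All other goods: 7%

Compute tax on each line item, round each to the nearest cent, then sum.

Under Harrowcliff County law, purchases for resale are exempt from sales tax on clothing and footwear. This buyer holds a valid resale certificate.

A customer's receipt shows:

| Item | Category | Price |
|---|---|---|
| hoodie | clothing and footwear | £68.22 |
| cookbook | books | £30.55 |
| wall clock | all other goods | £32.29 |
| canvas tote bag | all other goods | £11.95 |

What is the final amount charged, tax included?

Hoodie £68.22: clothing and footwear, buyer-exempt → 0% → £0.00
Cookbook £30.55: books → 0% → £0.00
Wall clock £32.29: all other goods → 7% → £2.26
Canvas tote bag £11.95: all other goods → 7% → £0.84
Subtotal = £143.01; tax = £3.10; total due = £146.11

£146.11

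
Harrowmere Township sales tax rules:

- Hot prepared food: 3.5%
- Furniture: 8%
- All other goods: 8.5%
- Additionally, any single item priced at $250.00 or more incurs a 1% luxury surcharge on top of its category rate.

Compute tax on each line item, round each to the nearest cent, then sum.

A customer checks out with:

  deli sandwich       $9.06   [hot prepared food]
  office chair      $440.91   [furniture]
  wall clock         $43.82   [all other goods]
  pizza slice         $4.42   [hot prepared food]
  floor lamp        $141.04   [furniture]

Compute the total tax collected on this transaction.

$55.15

Deli sandwich $9.06: hot prepared food → 3.5% → $0.32
Office chair $440.91: furniture → 8% + 1% surcharge = 9% → $39.68
Wall clock $43.82: all other goods → 8.5% → $3.72
Pizza slice $4.42: hot prepared food → 3.5% → $0.15
Floor lamp $141.04: furniture → 8% → $11.28
Total tax = $0.32 + $39.68 + $3.72 + $0.15 + $11.28 = $55.15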